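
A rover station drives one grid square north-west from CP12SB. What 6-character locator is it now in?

Longitude subsquare s = 18; −1 → 17 = r.
Latitude subsquare b = 1; +1 → 2 = c.

CP12rc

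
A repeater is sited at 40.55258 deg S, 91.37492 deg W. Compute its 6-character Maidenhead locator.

Add 180° to longitude and 90° to latitude: 88.6251, 49.4474.
Field (20°×10°, letters A–R): lon ⌊88.6251/20⌋ = 4 → E; lat ⌊49.4474/10⌋ = 4 → E.
Square (2°×1°, digits 0–9): lon ⌊8.6251/2⌋ = 4; lat ⌊9.4474/1⌋ = 9.
Subsquare (5′×2.5′, letters a–x): lon ⌊0.6251/0.0833333⌋ = 7 → h; lat ⌊0.4474/0.0416667⌋ = 10 → k.

EE49hk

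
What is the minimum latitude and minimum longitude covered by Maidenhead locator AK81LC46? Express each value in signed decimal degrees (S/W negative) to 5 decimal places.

11.10833, -163.05000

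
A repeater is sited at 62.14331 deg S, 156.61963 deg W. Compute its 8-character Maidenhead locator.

BC17qu55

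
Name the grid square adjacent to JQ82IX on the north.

Latitude subsquare x = 23; +1 → 24, wraps to 0 = a, carry into square.
Latitude square 2; +1 → 3.
The longitude characters are unchanged.

JQ83ia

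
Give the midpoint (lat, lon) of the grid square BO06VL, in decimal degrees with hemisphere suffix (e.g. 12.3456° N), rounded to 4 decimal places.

56.4792° N, 158.2083° W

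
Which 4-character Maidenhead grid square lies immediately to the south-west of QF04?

Longitude square 0; −1 → -1, wraps to 9, carry into field.
Longitude field Q = 16; −1 → 15 = P.
Latitude square 4; −1 → 3.

PF93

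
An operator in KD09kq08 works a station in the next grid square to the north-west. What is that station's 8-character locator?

KD09jq99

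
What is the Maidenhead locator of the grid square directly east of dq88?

DQ98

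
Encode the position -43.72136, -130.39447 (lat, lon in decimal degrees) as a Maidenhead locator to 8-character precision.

Add 180° to longitude and 90° to latitude: 49.60553, 46.27864.
Field (20°×10°, letters A–R): lon ⌊49.60553/20⌋ = 2 → C; lat ⌊46.27864/10⌋ = 4 → E.
Square (2°×1°, digits 0–9): lon ⌊9.60553/2⌋ = 4; lat ⌊6.27864/1⌋ = 6.
Subsquare (5′×2.5′, letters a–x): lon ⌊1.60553/0.0833333⌋ = 19 → t; lat ⌊0.27864/0.0416667⌋ = 6 → g.
Extended square (30″×15″, digits 0–9): lon ⌊0.02220/0.00833333⌋ = 2; lat ⌊0.02864/0.00416667⌋ = 6.

CE46tg26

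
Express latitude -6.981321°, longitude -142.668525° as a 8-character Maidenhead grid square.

BI83pa94

Offset from 180°W / 90°S: lon 37.33148°, lat 83.01868°.
Field: 37.33148/20 → 1 → B, 83.01868/10 → 8 → I; chars BI.
Square: 17.33148/2 → 8, 3.01868/1 → 3; chars 83.
Subsquare: 1.33148/0.0833333 → 15 → p, 0.01868/0.0416667 → 0 → a; chars pa.
Extended square: 0.08148/0.00833333 → 9, 0.01868/0.00416667 → 4; chars 94.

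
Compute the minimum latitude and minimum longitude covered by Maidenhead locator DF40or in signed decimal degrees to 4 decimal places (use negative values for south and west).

-39.2917, -110.8333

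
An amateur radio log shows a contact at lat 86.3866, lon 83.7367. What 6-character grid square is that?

NR16uj

Add 180° to longitude and 90° to latitude: 263.7367, 176.3866.
Field: lon ⌊263.7367/20⌋ = 13 → N; lat ⌊176.3866/10⌋ = 17 → R.
Square: lon ⌊3.7367/2⌋ = 1; lat ⌊6.3866/1⌋ = 6.
Subsquare: lon ⌊1.7367/0.0833333⌋ = 20 → u; lat ⌊0.3866/0.0416667⌋ = 9 → j.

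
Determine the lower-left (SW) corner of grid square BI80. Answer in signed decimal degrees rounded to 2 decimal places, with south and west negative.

-10.00, -144.00

Field B=1, I=8: +1·20° lon, +8·10° lat → SW at lon -160°, lat -10°.
Square 8, 0: +8·2° lon, +0·1° lat → SW at lon -144°, lat -10°.
latitude -10.00, longitude -144.00.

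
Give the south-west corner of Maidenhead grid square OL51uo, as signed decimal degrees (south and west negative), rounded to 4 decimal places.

21.5833, 111.6667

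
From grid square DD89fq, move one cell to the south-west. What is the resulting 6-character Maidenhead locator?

DD89ep

Longitude subsquare f = 5; −1 → 4 = e.
Latitude subsquare q = 16; −1 → 15 = p.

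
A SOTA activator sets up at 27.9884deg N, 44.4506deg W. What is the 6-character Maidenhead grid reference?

GL77sx

Add 180° to longitude and 90° to latitude: 135.5494, 117.9884.
Field: 135.5494/20 → 6 → G, 117.9884/10 → 11 → L; chars GL.
Square: 15.5494/2 → 7, 7.9884/1 → 7; chars 77.
Subsquare: 1.5494/0.0833333 → 18 → s, 0.9884/0.0416667 → 23 → x; chars sx.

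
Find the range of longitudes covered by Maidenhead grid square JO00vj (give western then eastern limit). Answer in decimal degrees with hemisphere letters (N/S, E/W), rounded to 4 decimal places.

1.7500° E, 1.8333° E

Field J=9, O=14: +9·20° lon, +14·10° lat → SW at lon 0°, lat 50°.
Square 0, 0: +0·2° lon, +0·1° lat → SW at lon 0°, lat 50°.
Subsquare v=21, j=9: +21·0.0833333° lon, +9·0.0416667° lat → SW at lon 1.75°, lat 50.375°.
Cell spans 0.0833333° lon × 0.0416667° lat.
west 1.7500° E, east 1.8333° E.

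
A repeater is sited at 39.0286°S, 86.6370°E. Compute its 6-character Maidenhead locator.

NF30hx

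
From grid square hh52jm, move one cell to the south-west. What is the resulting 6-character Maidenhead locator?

Longitude subsquare j = 9; −1 → 8 = i.
Latitude subsquare m = 12; −1 → 11 = l.

HH52il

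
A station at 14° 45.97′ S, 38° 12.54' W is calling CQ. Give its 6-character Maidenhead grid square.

Add 180° to longitude and 90° to latitude: 141.7910, 75.2338.
Field (20°×10°, letters A–R): lon ⌊141.7910/20⌋ = 7 → H; lat ⌊75.2338/10⌋ = 7 → H.
Square (2°×1°, digits 0–9): lon ⌊1.7910/2⌋ = 0; lat ⌊5.2338/1⌋ = 5.
Subsquare (5′×2.5′, letters a–x): lon ⌊1.7910/0.0833333⌋ = 21 → v; lat ⌊0.2338/0.0416667⌋ = 5 → f.

HH05vf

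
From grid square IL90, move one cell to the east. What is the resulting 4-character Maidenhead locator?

JL00

Longitude square 9; +1 → 10, wraps to 0, carry into field.
Longitude field I = 8; +1 → 9 = J.
The latitude characters are unchanged.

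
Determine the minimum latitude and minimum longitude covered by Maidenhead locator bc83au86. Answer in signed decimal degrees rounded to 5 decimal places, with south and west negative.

-66.14167, -143.93333

Field B=1, C=2: +1·20° lon, +2·10° lat → SW at lon -160°, lat -70°.
Square 8, 3: +8·2° lon, +3·1° lat → SW at lon -144°, lat -67°.
Subsquare a=0, u=20: +0·0.0833333° lon, +20·0.0416667° lat → SW at lon -144°, lat -66.1667°.
Extended square 8, 6: +8·0.00833333° lon, +6·0.00416667° lat → SW at lon -143.933°, lat -66.1417°.
latitude -66.14167, longitude -143.93333.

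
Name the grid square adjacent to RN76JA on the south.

RN75jx

Latitude subsquare a = 0; −1 → -1, wraps to 23 = x, carry into square.
Latitude square 6; −1 → 5.
The longitude characters are unchanged.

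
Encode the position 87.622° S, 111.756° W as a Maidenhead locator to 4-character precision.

DA42

Offset from 180°W / 90°S: lon 68.24°, lat 2.38°.
Field: 68.24/20 → 3 → D, 2.38/10 → 0 → A; chars DA.
Square: 8.24/2 → 4, 2.38/1 → 2; chars 42.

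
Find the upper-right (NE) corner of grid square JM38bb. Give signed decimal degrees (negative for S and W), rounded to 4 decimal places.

Field J=9, M=12: +9·20° lon, +12·10° lat → SW at lon 0°, lat 30°.
Square 3, 8: +3·2° lon, +8·1° lat → SW at lon 6°, lat 38°.
Subsquare b=1, b=1: +1·0.0833333° lon, +1·0.0416667° lat → SW at lon 6.08333°, lat 38.0417°.
Cell spans 0.0833333° lon × 0.0416667° lat. NE corner is SW corner plus one full cell.
latitude 38.0833, longitude 6.1667.

38.0833, 6.1667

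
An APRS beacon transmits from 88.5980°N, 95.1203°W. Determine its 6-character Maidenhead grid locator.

ER28ko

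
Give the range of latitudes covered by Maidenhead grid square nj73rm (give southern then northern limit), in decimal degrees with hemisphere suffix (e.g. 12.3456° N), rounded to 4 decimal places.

3.5000° N, 3.5417° N

Field N=13, J=9: +13·20° lon, +9·10° lat → SW at lon 80°, lat 0°.
Square 7, 3: +7·2° lon, +3·1° lat → SW at lon 94°, lat 3°.
Subsquare r=17, m=12: +17·0.0833333° lon, +12·0.0416667° lat → SW at lon 95.4167°, lat 3.5°.
Cell spans 0.0833333° lon × 0.0416667° lat.
south 3.5000° N, north 3.5417° N.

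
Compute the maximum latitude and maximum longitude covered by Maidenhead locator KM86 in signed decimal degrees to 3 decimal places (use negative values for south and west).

37.000, 38.000

Field K=10, M=12: +10·20° lon, +12·10° lat → SW at lon 20°, lat 30°.
Square 8, 6: +8·2° lon, +6·1° lat → SW at lon 36°, lat 36°.
Cell spans 2° lon × 1° lat. NE corner is SW corner plus one full cell.
latitude 37.000, longitude 38.000.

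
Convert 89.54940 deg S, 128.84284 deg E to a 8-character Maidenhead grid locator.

Shift to the Maidenhead origin (180°W, 90°S): lon 308.84284, lat 0.45060.
Field: lon ⌊308.84284/20⌋ = 15 → P; lat ⌊0.45060/10⌋ = 0 → A.
Square: lon ⌊8.84284/2⌋ = 4; lat ⌊0.45060/1⌋ = 0.
Subsquare: lon ⌊0.84284/0.0833333⌋ = 10 → k; lat ⌊0.45060/0.0416667⌋ = 10 → k.
Extended square: lon ⌊0.00951/0.00833333⌋ = 1; lat ⌊0.03393/0.00416667⌋ = 8.

PA40kk18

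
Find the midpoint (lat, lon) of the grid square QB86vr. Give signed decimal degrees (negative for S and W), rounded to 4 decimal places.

Field Q=16, B=1: +16·20° lon, +1·10° lat → SW at lon 140°, lat -80°.
Square 8, 6: +8·2° lon, +6·1° lat → SW at lon 156°, lat -74°.
Subsquare v=21, r=17: +21·0.0833333° lon, +17·0.0416667° lat → SW at lon 157.75°, lat -73.2917°.
Cell spans 0.0833333° lon × 0.0416667° lat. Centre is SW corner plus half of each.
latitude -73.2708, longitude 157.7917.

-73.2708, 157.7917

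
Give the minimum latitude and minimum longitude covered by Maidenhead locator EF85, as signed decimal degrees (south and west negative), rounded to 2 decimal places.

Field E=4, F=5: +4·20° lon, +5·10° lat → SW at lon -100°, lat -40°.
Square 8, 5: +8·2° lon, +5·1° lat → SW at lon -84°, lat -35°.
latitude -35.00, longitude -84.00.

-35.00, -84.00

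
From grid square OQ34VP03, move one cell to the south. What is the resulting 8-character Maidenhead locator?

OQ34vp02

Latitude extended square 3; −1 → 2.
The longitude characters are unchanged.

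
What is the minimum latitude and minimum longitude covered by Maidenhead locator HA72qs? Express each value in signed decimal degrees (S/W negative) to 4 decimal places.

Field H=7, A=0: +7·20° lon, +0·10° lat → SW at lon -40°, lat -90°.
Square 7, 2: +7·2° lon, +2·1° lat → SW at lon -26°, lat -88°.
Subsquare q=16, s=18: +16·0.0833333° lon, +18·0.0416667° lat → SW at lon -24.6667°, lat -87.25°.
latitude -87.2500, longitude -24.6667.

-87.2500, -24.6667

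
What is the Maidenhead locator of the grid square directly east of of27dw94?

Longitude extended square 9; +1 → 10, wraps to 0, carry into subsquare.
Longitude subsquare d = 3; +1 → 4 = e.
The latitude characters are unchanged.

OF27ew04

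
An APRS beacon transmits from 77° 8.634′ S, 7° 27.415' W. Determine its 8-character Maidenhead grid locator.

Add 180° to longitude and 90° to latitude: 172.54308, 12.85610.
Field: 172.54308/20 → 8 → I, 12.85610/10 → 1 → B; chars IB.
Square: 12.54308/2 → 6, 2.85610/1 → 2; chars 62.
Subsquare: 0.54308/0.0833333 → 6 → g, 0.85610/0.0416667 → 20 → u; chars gu.
Extended square: 0.04308/0.00833333 → 5, 0.02277/0.00416667 → 5; chars 55.

IB62gu55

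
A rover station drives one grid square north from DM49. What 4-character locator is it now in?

Latitude square 9; +1 → 10, wraps to 0, carry into field.
Latitude field M = 12; +1 → 13 = N.
The longitude characters are unchanged.

DN40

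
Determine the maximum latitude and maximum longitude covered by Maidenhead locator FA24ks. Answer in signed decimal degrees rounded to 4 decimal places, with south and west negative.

-85.2083, -75.0833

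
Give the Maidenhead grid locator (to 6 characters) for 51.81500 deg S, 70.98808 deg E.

MD58le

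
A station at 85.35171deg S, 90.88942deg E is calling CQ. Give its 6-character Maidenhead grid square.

NA54kp

Shift to the Maidenhead origin (180°W, 90°S): lon 270.8894, lat 4.6483.
Field: lon ⌊270.8894/20⌋ = 13 → N; lat ⌊4.6483/10⌋ = 0 → A.
Square: lon ⌊10.8894/2⌋ = 5; lat ⌊4.6483/1⌋ = 4.
Subsquare: lon ⌊0.8894/0.0833333⌋ = 10 → k; lat ⌊0.6483/0.0416667⌋ = 15 → p.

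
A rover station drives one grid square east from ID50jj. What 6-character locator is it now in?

Longitude subsquare j = 9; +1 → 10 = k.
The latitude characters are unchanged.

ID50kj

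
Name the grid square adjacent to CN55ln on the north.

Latitude subsquare n = 13; +1 → 14 = o.
The longitude characters are unchanged.

CN55lo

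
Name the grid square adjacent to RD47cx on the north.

RD48ca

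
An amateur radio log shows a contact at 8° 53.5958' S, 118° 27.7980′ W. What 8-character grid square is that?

DI01sc45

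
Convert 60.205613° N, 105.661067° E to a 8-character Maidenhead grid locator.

OP20te99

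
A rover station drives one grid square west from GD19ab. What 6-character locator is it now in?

GD09xb

Longitude subsquare a = 0; −1 → -1, wraps to 23 = x, carry into square.
Longitude square 1; −1 → 0.
The latitude characters are unchanged.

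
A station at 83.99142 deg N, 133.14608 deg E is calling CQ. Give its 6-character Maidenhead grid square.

Shift to the Maidenhead origin (180°W, 90°S): lon 313.1461, lat 173.9914.
Field: lon ⌊313.1461/20⌋ = 15 → P; lat ⌊173.9914/10⌋ = 17 → R.
Square: lon ⌊13.1461/2⌋ = 6; lat ⌊3.9914/1⌋ = 3.
Subsquare: lon ⌊1.1461/0.0833333⌋ = 13 → n; lat ⌊0.9914/0.0416667⌋ = 23 → x.

PR63nx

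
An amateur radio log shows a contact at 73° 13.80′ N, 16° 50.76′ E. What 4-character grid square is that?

JQ83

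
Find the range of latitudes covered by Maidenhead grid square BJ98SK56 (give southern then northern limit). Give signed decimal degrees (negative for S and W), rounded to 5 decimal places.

8.44167, 8.44583

Field B=1, J=9: +1·20° lon, +9·10° lat → SW at lon -160°, lat 0°.
Square 9, 8: +9·2° lon, +8·1° lat → SW at lon -142°, lat 8°.
Subsquare s=18, k=10: +18·0.0833333° lon, +10·0.0416667° lat → SW at lon -140.5°, lat 8.41667°.
Extended square 5, 6: +5·0.00833333° lon, +6·0.00416667° lat → SW at lon -140.458°, lat 8.44167°.
Cell spans 0.00833333° lon × 0.00416667° lat.
south 8.44167, north 8.44583.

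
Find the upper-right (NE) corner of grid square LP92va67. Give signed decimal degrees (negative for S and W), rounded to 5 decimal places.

62.03333, 59.80833

Field L=11, P=15: +11·20° lon, +15·10° lat → SW at lon 40°, lat 60°.
Square 9, 2: +9·2° lon, +2·1° lat → SW at lon 58°, lat 62°.
Subsquare v=21, a=0: +21·0.0833333° lon, +0·0.0416667° lat → SW at lon 59.75°, lat 62°.
Extended square 6, 7: +6·0.00833333° lon, +7·0.00416667° lat → SW at lon 59.8°, lat 62.0292°.
Cell spans 0.00833333° lon × 0.00416667° lat. NE corner is SW corner plus one full cell.
latitude 62.03333, longitude 59.80833.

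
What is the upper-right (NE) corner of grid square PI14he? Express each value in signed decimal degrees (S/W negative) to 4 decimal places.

-5.7917, 122.6667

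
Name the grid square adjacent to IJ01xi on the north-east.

IJ11aj

Longitude subsquare x = 23; +1 → 24, wraps to 0 = a, carry into square.
Longitude square 0; +1 → 1.
Latitude subsquare i = 8; +1 → 9 = j.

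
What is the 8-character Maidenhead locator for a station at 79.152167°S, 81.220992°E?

Shift to the Maidenhead origin (180°W, 90°S): lon 261.22099, lat 10.84783.
Field: lon ⌊261.22099/20⌋ = 13 → N; lat ⌊10.84783/10⌋ = 1 → B.
Square: lon ⌊1.22099/2⌋ = 0; lat ⌊0.84783/1⌋ = 0.
Subsquare: lon ⌊1.22099/0.0833333⌋ = 14 → o; lat ⌊0.84783/0.0416667⌋ = 20 → u.
Extended square: lon ⌊0.05433/0.00833333⌋ = 6; lat ⌊0.01450/0.00416667⌋ = 3.

NB00ou63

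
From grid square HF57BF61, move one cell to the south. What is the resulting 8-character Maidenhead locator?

Latitude extended square 1; −1 → 0.
The longitude characters are unchanged.

HF57bf60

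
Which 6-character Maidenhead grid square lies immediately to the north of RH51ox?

RH52oa

Latitude subsquare x = 23; +1 → 24, wraps to 0 = a, carry into square.
Latitude square 1; +1 → 2.
The longitude characters are unchanged.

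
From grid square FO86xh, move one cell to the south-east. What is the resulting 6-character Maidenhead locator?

FO96ag

Longitude subsquare x = 23; +1 → 24, wraps to 0 = a, carry into square.
Longitude square 8; +1 → 9.
Latitude subsquare h = 7; −1 → 6 = g.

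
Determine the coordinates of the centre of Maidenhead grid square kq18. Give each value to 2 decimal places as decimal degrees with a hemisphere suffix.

78.50° N, 23.00° E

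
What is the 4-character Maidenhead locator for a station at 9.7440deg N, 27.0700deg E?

KJ39

Add 180° to longitude and 90° to latitude: 207.07, 99.74.
Field (20°×10°, letters A–R): 207.07/20 → 10 → K, 99.74/10 → 9 → J; chars KJ.
Square (2°×1°, digits 0–9): 7.07/2 → 3, 9.74/1 → 9; chars 39.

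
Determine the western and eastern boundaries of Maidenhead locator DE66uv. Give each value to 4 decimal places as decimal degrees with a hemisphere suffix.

Field D=3, E=4: +3·20° lon, +4·10° lat → SW at lon -120°, lat -50°.
Square 6, 6: +6·2° lon, +6·1° lat → SW at lon -108°, lat -44°.
Subsquare u=20, v=21: +20·0.0833333° lon, +21·0.0416667° lat → SW at lon -106.333°, lat -43.125°.
Cell spans 0.0833333° lon × 0.0416667° lat.
west 106.3333° W, east 106.2500° W.

106.3333° W, 106.2500° W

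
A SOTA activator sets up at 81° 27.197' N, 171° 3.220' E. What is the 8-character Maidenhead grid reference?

Add 180° to longitude and 90° to latitude: 351.05367, 171.45328.
Field: lon ⌊351.05367/20⌋ = 17 → R; lat ⌊171.45328/10⌋ = 17 → R.
Square: lon ⌊11.05367/2⌋ = 5; lat ⌊1.45328/1⌋ = 1.
Subsquare: lon ⌊1.05367/0.0833333⌋ = 12 → m; lat ⌊0.45328/0.0416667⌋ = 10 → k.
Extended square: lon ⌊0.05367/0.00833333⌋ = 6; lat ⌊0.03662/0.00416667⌋ = 8.

RR51mk68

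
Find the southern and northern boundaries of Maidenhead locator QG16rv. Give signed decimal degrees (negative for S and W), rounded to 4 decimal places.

Field Q=16, G=6: +16·20° lon, +6·10° lat → SW at lon 140°, lat -30°.
Square 1, 6: +1·2° lon, +6·1° lat → SW at lon 142°, lat -24°.
Subsquare r=17, v=21: +17·0.0833333° lon, +21·0.0416667° lat → SW at lon 143.417°, lat -23.125°.
Cell spans 0.0833333° lon × 0.0416667° lat.
south -23.1250, north -23.0833.

-23.1250, -23.0833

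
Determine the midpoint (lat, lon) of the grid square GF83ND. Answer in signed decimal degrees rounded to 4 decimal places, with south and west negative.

-36.8542, -42.8750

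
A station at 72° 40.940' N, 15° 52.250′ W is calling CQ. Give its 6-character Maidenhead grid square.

IQ22bq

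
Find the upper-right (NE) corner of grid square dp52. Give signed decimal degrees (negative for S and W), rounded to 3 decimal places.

63.000, -108.000

Field D=3, P=15: +3·20° lon, +15·10° lat → SW at lon -120°, lat 60°.
Square 5, 2: +5·2° lon, +2·1° lat → SW at lon -110°, lat 62°.
Cell spans 2° lon × 1° lat. NE corner is SW corner plus one full cell.
latitude 63.000, longitude -108.000.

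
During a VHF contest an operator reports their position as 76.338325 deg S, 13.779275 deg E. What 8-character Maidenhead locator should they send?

JB63vp38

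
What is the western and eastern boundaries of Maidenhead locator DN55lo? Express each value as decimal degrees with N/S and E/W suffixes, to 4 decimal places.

109.0833° W, 109.0000° W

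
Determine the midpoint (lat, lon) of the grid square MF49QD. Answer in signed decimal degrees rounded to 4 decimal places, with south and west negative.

Field M=12, F=5: +12·20° lon, +5·10° lat → SW at lon 60°, lat -40°.
Square 4, 9: +4·2° lon, +9·1° lat → SW at lon 68°, lat -31°.
Subsquare q=16, d=3: +16·0.0833333° lon, +3·0.0416667° lat → SW at lon 69.3333°, lat -30.875°.
Cell spans 0.0833333° lon × 0.0416667° lat. Centre is SW corner plus half of each.
latitude -30.8542, longitude 69.3750.

-30.8542, 69.3750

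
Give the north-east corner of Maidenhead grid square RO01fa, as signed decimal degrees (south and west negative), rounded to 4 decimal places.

Field R=17, O=14: +17·20° lon, +14·10° lat → SW at lon 160°, lat 50°.
Square 0, 1: +0·2° lon, +1·1° lat → SW at lon 160°, lat 51°.
Subsquare f=5, a=0: +5·0.0833333° lon, +0·0.0416667° lat → SW at lon 160.417°, lat 51°.
Cell spans 0.0833333° lon × 0.0416667° lat. NE corner is SW corner plus one full cell.
latitude 51.0417, longitude 160.5000.

51.0417, 160.5000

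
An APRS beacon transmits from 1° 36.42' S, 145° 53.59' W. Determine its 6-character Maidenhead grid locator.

BI78bj

Add 180° to longitude and 90° to latitude: 34.1068, 88.3930.
Field (20°×10°, letters A–R): 34.1068/20 → 1 → B, 88.3930/10 → 8 → I; chars BI.
Square (2°×1°, digits 0–9): 14.1068/2 → 7, 8.3930/1 → 8; chars 78.
Subsquare (5′×2.5′, letters a–x): 0.1068/0.0833333 → 1 → b, 0.3930/0.0416667 → 9 → j; chars bj.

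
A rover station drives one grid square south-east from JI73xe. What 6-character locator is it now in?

JI83ad

Longitude subsquare x = 23; +1 → 24, wraps to 0 = a, carry into square.
Longitude square 7; +1 → 8.
Latitude subsquare e = 4; −1 → 3 = d.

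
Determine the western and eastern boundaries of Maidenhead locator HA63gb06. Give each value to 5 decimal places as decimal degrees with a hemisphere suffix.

27.50000° W, 27.49167° W

Field H=7, A=0: +7·20° lon, +0·10° lat → SW at lon -40°, lat -90°.
Square 6, 3: +6·2° lon, +3·1° lat → SW at lon -28°, lat -87°.
Subsquare g=6, b=1: +6·0.0833333° lon, +1·0.0416667° lat → SW at lon -27.5°, lat -86.9583°.
Extended square 0, 6: +0·0.00833333° lon, +6·0.00416667° lat → SW at lon -27.5°, lat -86.9333°.
Cell spans 0.00833333° lon × 0.00416667° lat.
west 27.50000° W, east 27.49167° W.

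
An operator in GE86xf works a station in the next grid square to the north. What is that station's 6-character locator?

GE86xg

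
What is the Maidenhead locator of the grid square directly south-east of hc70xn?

HC80am

Longitude subsquare x = 23; +1 → 24, wraps to 0 = a, carry into square.
Longitude square 7; +1 → 8.
Latitude subsquare n = 13; −1 → 12 = m.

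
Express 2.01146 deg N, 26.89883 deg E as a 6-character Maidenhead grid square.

Shift to the Maidenhead origin (180°W, 90°S): lon 206.8988, lat 92.0115.
Field: 206.8988/20 → 10 → K, 92.0115/10 → 9 → J; chars KJ.
Square: 6.8988/2 → 3, 2.0115/1 → 2; chars 32.
Subsquare: 0.8988/0.0833333 → 10 → k, 0.0115/0.0416667 → 0 → a; chars ka.

KJ32ka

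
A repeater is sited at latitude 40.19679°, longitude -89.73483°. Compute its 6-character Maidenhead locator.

Shift to the Maidenhead origin (180°W, 90°S): lon 90.2652, lat 130.1968.
Field (20°×10°, letters A–R): 90.2652/20 → 4 → E, 130.1968/10 → 13 → N; chars EN.
Square (2°×1°, digits 0–9): 10.2652/2 → 5, 0.1968/1 → 0; chars 50.
Subsquare (5′×2.5′, letters a–x): 0.2652/0.0833333 → 3 → d, 0.1968/0.0416667 → 4 → e; chars de.

EN50de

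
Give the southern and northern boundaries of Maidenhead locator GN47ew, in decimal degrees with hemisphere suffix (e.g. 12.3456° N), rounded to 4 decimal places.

47.9167° N, 47.9583° N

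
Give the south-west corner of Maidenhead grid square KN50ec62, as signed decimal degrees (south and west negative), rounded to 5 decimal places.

Field K=10, N=13: +10·20° lon, +13·10° lat → SW at lon 20°, lat 40°.
Square 5, 0: +5·2° lon, +0·1° lat → SW at lon 30°, lat 40°.
Subsquare e=4, c=2: +4·0.0833333° lon, +2·0.0416667° lat → SW at lon 30.3333°, lat 40.0833°.
Extended square 6, 2: +6·0.00833333° lon, +2·0.00416667° lat → SW at lon 30.3833°, lat 40.0917°.
latitude 40.09167, longitude 30.38333.

40.09167, 30.38333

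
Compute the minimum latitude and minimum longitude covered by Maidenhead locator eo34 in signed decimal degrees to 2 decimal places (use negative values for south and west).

54.00, -94.00

Field E=4, O=14: +4·20° lon, +14·10° lat → SW at lon -100°, lat 50°.
Square 3, 4: +3·2° lon, +4·1° lat → SW at lon -94°, lat 54°.
latitude 54.00, longitude -94.00.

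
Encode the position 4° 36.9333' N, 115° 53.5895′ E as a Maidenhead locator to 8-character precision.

OJ74wo77

Add 180° to longitude and 90° to latitude: 295.89316, 94.61556.
Field: 295.89316/20 → 14 → O, 94.61556/10 → 9 → J; chars OJ.
Square: 15.89316/2 → 7, 4.61556/1 → 4; chars 74.
Subsquare: 1.89316/0.0833333 → 22 → w, 0.61556/0.0416667 → 14 → o; chars wo.
Extended square: 0.05982/0.00833333 → 7, 0.03222/0.00416667 → 7; chars 77.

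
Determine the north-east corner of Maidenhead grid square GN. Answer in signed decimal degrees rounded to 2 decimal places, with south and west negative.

50.00, -40.00

Field G=6, N=13: +6·20° lon, +13·10° lat → SW at lon -60°, lat 40°.
Cell spans 20° lon × 10° lat. NE corner is SW corner plus one full cell.
latitude 50.00, longitude -40.00.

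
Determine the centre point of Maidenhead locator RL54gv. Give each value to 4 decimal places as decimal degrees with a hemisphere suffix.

24.8958° N, 170.5417° E

Field R=17, L=11: +17·20° lon, +11·10° lat → SW at lon 160°, lat 20°.
Square 5, 4: +5·2° lon, +4·1° lat → SW at lon 170°, lat 24°.
Subsquare g=6, v=21: +6·0.0833333° lon, +21·0.0416667° lat → SW at lon 170.5°, lat 24.875°.
Cell spans 0.0833333° lon × 0.0416667° lat. Centre is SW corner plus half of each.
latitude 24.8958° N, longitude 170.5417° E.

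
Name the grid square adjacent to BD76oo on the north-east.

Longitude subsquare o = 14; +1 → 15 = p.
Latitude subsquare o = 14; +1 → 15 = p.

BD76pp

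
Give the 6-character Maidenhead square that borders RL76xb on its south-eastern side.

Longitude subsquare x = 23; +1 → 24, wraps to 0 = a, carry into square.
Longitude square 7; +1 → 8.
Latitude subsquare b = 1; −1 → 0 = a.

RL86aa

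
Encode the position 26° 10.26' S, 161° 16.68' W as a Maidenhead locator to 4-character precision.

Shift to the Maidenhead origin (180°W, 90°S): lon 18.72, lat 63.83.
Field: lon ⌊18.72/20⌋ = 0 → A; lat ⌊63.83/10⌋ = 6 → G.
Square: lon ⌊18.72/2⌋ = 9; lat ⌊3.83/1⌋ = 3.

AG93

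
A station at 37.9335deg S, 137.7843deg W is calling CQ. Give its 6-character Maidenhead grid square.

Add 180° to longitude and 90° to latitude: 42.2157, 52.0665.
Field: 42.2157/20 → 2 → C, 52.0665/10 → 5 → F; chars CF.
Square: 2.2157/2 → 1, 2.0665/1 → 2; chars 12.
Subsquare: 0.2157/0.0833333 → 2 → c, 0.0665/0.0416667 → 1 → b; chars cb.

CF12cb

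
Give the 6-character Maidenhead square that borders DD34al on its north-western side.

DD24xm

Longitude subsquare a = 0; −1 → -1, wraps to 23 = x, carry into square.
Longitude square 3; −1 → 2.
Latitude subsquare l = 11; +1 → 12 = m.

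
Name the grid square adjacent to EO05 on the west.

DO95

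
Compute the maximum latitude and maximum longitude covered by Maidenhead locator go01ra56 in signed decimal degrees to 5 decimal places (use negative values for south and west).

51.02917, -58.53333

Field G=6, O=14: +6·20° lon, +14·10° lat → SW at lon -60°, lat 50°.
Square 0, 1: +0·2° lon, +1·1° lat → SW at lon -60°, lat 51°.
Subsquare r=17, a=0: +17·0.0833333° lon, +0·0.0416667° lat → SW at lon -58.5833°, lat 51°.
Extended square 5, 6: +5·0.00833333° lon, +6·0.00416667° lat → SW at lon -58.5417°, lat 51.025°.
Cell spans 0.00833333° lon × 0.00416667° lat. NE corner is SW corner plus one full cell.
latitude 51.02917, longitude -58.53333.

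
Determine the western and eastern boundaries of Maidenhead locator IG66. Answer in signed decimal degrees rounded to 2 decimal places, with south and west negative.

-8.00, -6.00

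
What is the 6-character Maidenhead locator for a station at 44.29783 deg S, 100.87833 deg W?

DE95nq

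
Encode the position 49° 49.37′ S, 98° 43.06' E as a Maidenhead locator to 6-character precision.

NE90ie

Add 180° to longitude and 90° to latitude: 278.7177, 40.1772.
Field (20°×10°, letters A–R): 278.7177/20 → 13 → N, 40.1772/10 → 4 → E; chars NE.
Square (2°×1°, digits 0–9): 18.7177/2 → 9, 0.1772/1 → 0; chars 90.
Subsquare (5′×2.5′, letters a–x): 0.7177/0.0833333 → 8 → i, 0.1772/0.0416667 → 4 → e; chars ie.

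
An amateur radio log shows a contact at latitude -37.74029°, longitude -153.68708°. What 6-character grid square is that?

BF32dg

Add 180° to longitude and 90° to latitude: 26.3129, 52.2597.
Field: lon ⌊26.3129/20⌋ = 1 → B; lat ⌊52.2597/10⌋ = 5 → F.
Square: lon ⌊6.3129/2⌋ = 3; lat ⌊2.2597/1⌋ = 2.
Subsquare: lon ⌊0.3129/0.0833333⌋ = 3 → d; lat ⌊0.2597/0.0416667⌋ = 6 → g.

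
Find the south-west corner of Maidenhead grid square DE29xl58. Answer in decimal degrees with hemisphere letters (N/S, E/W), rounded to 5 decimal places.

Field D=3, E=4: +3·20° lon, +4·10° lat → SW at lon -120°, lat -50°.
Square 2, 9: +2·2° lon, +9·1° lat → SW at lon -116°, lat -41°.
Subsquare x=23, l=11: +23·0.0833333° lon, +11·0.0416667° lat → SW at lon -114.083°, lat -40.5417°.
Extended square 5, 8: +5·0.00833333° lon, +8·0.00416667° lat → SW at lon -114.042°, lat -40.5083°.
latitude 40.50833° S, longitude 114.04167° W.

40.50833° S, 114.04167° W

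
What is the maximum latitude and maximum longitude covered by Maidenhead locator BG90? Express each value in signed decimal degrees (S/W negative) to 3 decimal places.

-29.000, -140.000

Field B=1, G=6: +1·20° lon, +6·10° lat → SW at lon -160°, lat -30°.
Square 9, 0: +9·2° lon, +0·1° lat → SW at lon -142°, lat -30°.
Cell spans 2° lon × 1° lat. NE corner is SW corner plus one full cell.
latitude -29.000, longitude -140.000.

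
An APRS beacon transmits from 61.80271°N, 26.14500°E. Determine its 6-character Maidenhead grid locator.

KP31bt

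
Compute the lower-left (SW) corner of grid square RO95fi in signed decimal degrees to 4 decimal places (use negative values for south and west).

Field R=17, O=14: +17·20° lon, +14·10° lat → SW at lon 160°, lat 50°.
Square 9, 5: +9·2° lon, +5·1° lat → SW at lon 178°, lat 55°.
Subsquare f=5, i=8: +5·0.0833333° lon, +8·0.0416667° lat → SW at lon 178.417°, lat 55.3333°.
latitude 55.3333, longitude 178.4167.

55.3333, 178.4167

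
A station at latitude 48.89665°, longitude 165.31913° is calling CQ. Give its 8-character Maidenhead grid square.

Add 180° to longitude and 90° to latitude: 345.31913, 138.89665.
Field: lon ⌊345.31913/20⌋ = 17 → R; lat ⌊138.89665/10⌋ = 13 → N.
Square: lon ⌊5.31913/2⌋ = 2; lat ⌊8.89665/1⌋ = 8.
Subsquare: lon ⌊1.31913/0.0833333⌋ = 15 → p; lat ⌊0.89665/0.0416667⌋ = 21 → v.
Extended square: lon ⌊0.06913/0.00833333⌋ = 8; lat ⌊0.02165/0.00416667⌋ = 5.

RN28pv85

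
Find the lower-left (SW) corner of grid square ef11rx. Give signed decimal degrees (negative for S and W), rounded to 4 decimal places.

-38.0417, -96.5833

Field E=4, F=5: +4·20° lon, +5·10° lat → SW at lon -100°, lat -40°.
Square 1, 1: +1·2° lon, +1·1° lat → SW at lon -98°, lat -39°.
Subsquare r=17, x=23: +17·0.0833333° lon, +23·0.0416667° lat → SW at lon -96.5833°, lat -38.0417°.
latitude -38.0417, longitude -96.5833.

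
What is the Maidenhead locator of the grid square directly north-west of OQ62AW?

OQ52xx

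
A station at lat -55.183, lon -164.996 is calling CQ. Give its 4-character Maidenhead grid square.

AD74

Shift to the Maidenhead origin (180°W, 90°S): lon 15.00, lat 34.82.
Field: lon ⌊15.00/20⌋ = 0 → A; lat ⌊34.82/10⌋ = 3 → D.
Square: lon ⌊15.00/2⌋ = 7; lat ⌊4.82/1⌋ = 4.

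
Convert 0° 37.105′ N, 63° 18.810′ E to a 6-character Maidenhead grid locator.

MJ10po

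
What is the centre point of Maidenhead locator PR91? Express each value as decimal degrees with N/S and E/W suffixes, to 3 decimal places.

Field P=15, R=17: +15·20° lon, +17·10° lat → SW at lon 120°, lat 80°.
Square 9, 1: +9·2° lon, +1·1° lat → SW at lon 138°, lat 81°.
Cell spans 2° lon × 1° lat. Centre is SW corner plus half of each.
latitude 81.500° N, longitude 139.000° E.

81.500° N, 139.000° E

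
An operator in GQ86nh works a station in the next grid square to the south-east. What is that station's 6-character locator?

Longitude subsquare n = 13; +1 → 14 = o.
Latitude subsquare h = 7; −1 → 6 = g.

GQ86og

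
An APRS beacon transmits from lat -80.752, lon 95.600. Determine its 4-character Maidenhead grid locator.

Shift to the Maidenhead origin (180°W, 90°S): lon 275.60, lat 9.25.
Field: lon ⌊275.60/20⌋ = 13 → N; lat ⌊9.25/10⌋ = 0 → A.
Square: lon ⌊15.60/2⌋ = 7; lat ⌊9.25/1⌋ = 9.

NA79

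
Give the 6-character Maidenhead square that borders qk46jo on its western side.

QK46io

Longitude subsquare j = 9; −1 → 8 = i.
The latitude characters are unchanged.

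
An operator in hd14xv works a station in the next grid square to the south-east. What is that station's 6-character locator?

HD24au

Longitude subsquare x = 23; +1 → 24, wraps to 0 = a, carry into square.
Longitude square 1; +1 → 2.
Latitude subsquare v = 21; −1 → 20 = u.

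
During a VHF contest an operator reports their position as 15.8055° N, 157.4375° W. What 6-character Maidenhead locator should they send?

Offset from 180°W / 90°S: lon 22.5625°, lat 105.8055°.
Field: 22.5625/20 → 1 → B, 105.8055/10 → 10 → K; chars BK.
Square: 2.5625/2 → 1, 5.8055/1 → 5; chars 15.
Subsquare: 0.5625/0.0833333 → 6 → g, 0.8055/0.0416667 → 19 → t; chars gt.

BK15gt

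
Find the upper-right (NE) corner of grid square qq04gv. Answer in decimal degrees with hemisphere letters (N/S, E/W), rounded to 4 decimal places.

Field Q=16, Q=16: +16·20° lon, +16·10° lat → SW at lon 140°, lat 70°.
Square 0, 4: +0·2° lon, +4·1° lat → SW at lon 140°, lat 74°.
Subsquare g=6, v=21: +6·0.0833333° lon, +21·0.0416667° lat → SW at lon 140.5°, lat 74.875°.
Cell spans 0.0833333° lon × 0.0416667° lat. NE corner is SW corner plus one full cell.
latitude 74.9167° N, longitude 140.5833° E.

74.9167° N, 140.5833° E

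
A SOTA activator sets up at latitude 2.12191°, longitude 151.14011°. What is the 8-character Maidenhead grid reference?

Add 180° to longitude and 90° to latitude: 331.14011, 92.12191.
Field: 331.14011/20 → 16 → Q, 92.12191/10 → 9 → J; chars QJ.
Square: 11.14011/2 → 5, 2.12191/1 → 2; chars 52.
Subsquare: 1.14011/0.0833333 → 13 → n, 0.12191/0.0416667 → 2 → c; chars nc.
Extended square: 0.05678/0.00833333 → 6, 0.03858/0.00416667 → 9; chars 69.

QJ52nc69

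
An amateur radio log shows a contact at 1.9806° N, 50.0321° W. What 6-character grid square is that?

GJ41xx

Shift to the Maidenhead origin (180°W, 90°S): lon 129.9679, lat 91.9806.
Field: lon ⌊129.9679/20⌋ = 6 → G; lat ⌊91.9806/10⌋ = 9 → J.
Square: lon ⌊9.9679/2⌋ = 4; lat ⌊1.9806/1⌋ = 1.
Subsquare: lon ⌊1.9679/0.0833333⌋ = 23 → x; lat ⌊0.9806/0.0416667⌋ = 23 → x.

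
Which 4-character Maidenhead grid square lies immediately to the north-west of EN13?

EN04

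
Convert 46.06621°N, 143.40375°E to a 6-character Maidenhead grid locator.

Offset from 180°W / 90°S: lon 323.4038°, lat 136.0662°.
Field: 323.4038/20 → 16 → Q, 136.0662/10 → 13 → N; chars QN.
Square: 3.4038/2 → 1, 6.0662/1 → 6; chars 16.
Subsquare: 1.4038/0.0833333 → 16 → q, 0.0662/0.0416667 → 1 → b; chars qb.

QN16qb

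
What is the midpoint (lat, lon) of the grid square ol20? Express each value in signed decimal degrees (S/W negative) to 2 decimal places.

20.50, 105.00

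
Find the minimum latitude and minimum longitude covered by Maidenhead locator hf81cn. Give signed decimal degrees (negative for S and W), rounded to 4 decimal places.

-38.4583, -23.8333

Field H=7, F=5: +7·20° lon, +5·10° lat → SW at lon -40°, lat -40°.
Square 8, 1: +8·2° lon, +1·1° lat → SW at lon -24°, lat -39°.
Subsquare c=2, n=13: +2·0.0833333° lon, +13·0.0416667° lat → SW at lon -23.8333°, lat -38.4583°.
latitude -38.4583, longitude -23.8333.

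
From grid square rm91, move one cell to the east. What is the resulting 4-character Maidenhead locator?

AM01

Longitude square 9; +1 → 10, wraps to 0, carry into field.
Longitude field R = 17; +1 → 18, wraps to 0 = A, wrapping around the antimeridian.
The latitude characters are unchanged.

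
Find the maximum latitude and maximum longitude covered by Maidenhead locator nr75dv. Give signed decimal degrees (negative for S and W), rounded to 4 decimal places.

Field N=13, R=17: +13·20° lon, +17·10° lat → SW at lon 80°, lat 80°.
Square 7, 5: +7·2° lon, +5·1° lat → SW at lon 94°, lat 85°.
Subsquare d=3, v=21: +3·0.0833333° lon, +21·0.0416667° lat → SW at lon 94.25°, lat 85.875°.
Cell spans 0.0833333° lon × 0.0416667° lat. NE corner is SW corner plus one full cell.
latitude 85.9167, longitude 94.3333.

85.9167, 94.3333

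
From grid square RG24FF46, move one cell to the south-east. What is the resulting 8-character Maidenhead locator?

RG24ff55

Longitude extended square 4; +1 → 5.
Latitude extended square 6; −1 → 5.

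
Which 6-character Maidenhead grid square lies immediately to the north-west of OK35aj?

Longitude subsquare a = 0; −1 → -1, wraps to 23 = x, carry into square.
Longitude square 3; −1 → 2.
Latitude subsquare j = 9; +1 → 10 = k.

OK25xk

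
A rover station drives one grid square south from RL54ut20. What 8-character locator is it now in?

RL54us29

Latitude extended square 0; −1 → -1, wraps to 9, carry into subsquare.
Latitude subsquare t = 19; −1 → 18 = s.
The longitude characters are unchanged.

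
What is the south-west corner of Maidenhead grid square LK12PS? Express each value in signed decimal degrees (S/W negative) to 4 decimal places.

Field L=11, K=10: +11·20° lon, +10·10° lat → SW at lon 40°, lat 10°.
Square 1, 2: +1·2° lon, +2·1° lat → SW at lon 42°, lat 12°.
Subsquare p=15, s=18: +15·0.0833333° lon, +18·0.0416667° lat → SW at lon 43.25°, lat 12.75°.
latitude 12.7500, longitude 43.2500.

12.7500, 43.2500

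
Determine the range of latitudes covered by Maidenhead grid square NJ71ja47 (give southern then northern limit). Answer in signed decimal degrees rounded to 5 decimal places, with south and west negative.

Field N=13, J=9: +13·20° lon, +9·10° lat → SW at lon 80°, lat 0°.
Square 7, 1: +7·2° lon, +1·1° lat → SW at lon 94°, lat 1°.
Subsquare j=9, a=0: +9·0.0833333° lon, +0·0.0416667° lat → SW at lon 94.75°, lat 1°.
Extended square 4, 7: +4·0.00833333° lon, +7·0.00416667° lat → SW at lon 94.7833°, lat 1.02917°.
Cell spans 0.00833333° lon × 0.00416667° lat.
south 1.02917, north 1.03333.

1.02917, 1.03333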